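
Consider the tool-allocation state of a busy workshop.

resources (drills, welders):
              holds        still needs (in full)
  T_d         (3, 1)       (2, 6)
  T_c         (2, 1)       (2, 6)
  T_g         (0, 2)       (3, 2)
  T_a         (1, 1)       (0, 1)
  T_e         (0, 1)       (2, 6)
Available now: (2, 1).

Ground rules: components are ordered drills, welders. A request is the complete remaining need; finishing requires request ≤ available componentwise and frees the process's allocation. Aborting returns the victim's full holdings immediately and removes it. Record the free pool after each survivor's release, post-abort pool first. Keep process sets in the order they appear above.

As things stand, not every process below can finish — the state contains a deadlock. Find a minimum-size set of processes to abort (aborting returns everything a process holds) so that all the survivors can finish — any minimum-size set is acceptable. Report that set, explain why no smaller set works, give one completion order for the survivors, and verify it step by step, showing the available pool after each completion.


The answer: abort T_d and T_e.
Key observation: before aborting T_d and T_e, T_c was permanently blocked — no order could ever run it; afterwards it completes at step 3.
Minimality, checking each single-abort alternative: T_d alone leaves T_c blocked (short on welders); T_c alone leaves T_d blocked (short on welders); T_g alone leaves T_d blocked (short on welders); T_a alone leaves T_d blocked (short on welders); T_e alone leaves T_d blocked (short on welders).
One survivor order: T_a, T_g, T_c. Walking it through (post-abort pool first):
  pool = (5, 3)
  T_a needs (0, 1) <= (5, 3) -> finishes; pool += (1, 1) = (6, 4)
  T_g needs (3, 2) <= (6, 4) -> finishes; pool += (0, 2) = (6, 6)
  T_c needs (2, 6) <= (6, 6) -> finishes; pool += (2, 1) = (8, 7)


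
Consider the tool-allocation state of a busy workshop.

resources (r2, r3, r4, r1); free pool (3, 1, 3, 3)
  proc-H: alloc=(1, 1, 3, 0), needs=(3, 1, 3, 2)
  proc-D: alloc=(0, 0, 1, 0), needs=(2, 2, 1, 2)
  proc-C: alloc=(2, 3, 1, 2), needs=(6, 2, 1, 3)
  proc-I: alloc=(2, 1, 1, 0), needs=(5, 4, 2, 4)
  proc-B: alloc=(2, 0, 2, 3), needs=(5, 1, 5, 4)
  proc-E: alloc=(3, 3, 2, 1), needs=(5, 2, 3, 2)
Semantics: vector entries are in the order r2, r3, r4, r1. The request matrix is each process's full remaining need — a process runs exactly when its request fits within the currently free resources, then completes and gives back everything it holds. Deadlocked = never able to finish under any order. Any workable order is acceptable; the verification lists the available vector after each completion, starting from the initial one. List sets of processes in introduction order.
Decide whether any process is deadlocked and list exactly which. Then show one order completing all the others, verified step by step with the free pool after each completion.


The deadlocked set is proc-C, proc-I, proc-B and proc-E.
Key observation: the pool after proc-H, proc-D is (4, 2, 7, 3); every surviving request exceeds it in r2, so progress ends there.
A valid finishing order for the others: proc-H, proc-D. Step-by-step check:
  pool = (3, 1, 3, 3)
  proc-H: need (3, 1, 3, 2) fits (3, 1, 3, 3); releases (1, 1, 3, 0), pool now (4, 2, 6, 3)
  proc-D: need (2, 2, 1, 2) fits (4, 2, 6, 3); releases (0, 0, 1, 0), pool now (4, 2, 7, 3)
None of the blocked processes ever fits:
  blocked: proc-C wants (6, 2, 1, 3), pool (4, 2, 7, 3) — not enough r2
  blocked: proc-I wants (5, 4, 2, 4), pool (4, 2, 7, 3) — not enough r2, r3 and r1
  blocked: proc-B wants (5, 1, 5, 4), pool (4, 2, 7, 3) — not enough r2 and r1
  blocked: proc-E wants (5, 2, 3, 2), pool (4, 2, 7, 3) — not enough r2


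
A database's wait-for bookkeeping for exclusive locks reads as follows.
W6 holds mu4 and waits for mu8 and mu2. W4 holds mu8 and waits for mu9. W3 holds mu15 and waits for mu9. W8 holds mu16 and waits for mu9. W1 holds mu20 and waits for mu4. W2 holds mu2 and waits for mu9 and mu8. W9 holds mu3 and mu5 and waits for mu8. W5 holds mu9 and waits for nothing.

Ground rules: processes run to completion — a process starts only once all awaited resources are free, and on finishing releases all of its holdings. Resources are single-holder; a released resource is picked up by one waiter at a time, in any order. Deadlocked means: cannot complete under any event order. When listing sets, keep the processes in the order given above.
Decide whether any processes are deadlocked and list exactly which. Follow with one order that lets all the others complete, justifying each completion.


No process is deadlocked.
Key observation: the waits form no ring: some process can always run, and its releases unblock the others one by one.
A valid finishing order for the others: W5, W4, W2, W8, W9, W6, W1, W3.
Step-by-step check:
  W5: no waits; runs immediately, freeing mu9
  W4 waits on mu9 — all released -> runs and releases mu8
  W2 waits on mu9 and mu8 — all released -> runs and releases mu2
  W8 waits on mu9 — all released -> runs and releases mu16
  W9 waits on mu8 — all released -> runs and releases mu3 and mu5
  W6 waits on mu8 and mu2 — all released -> runs and releases mu4
  W1 waits on mu4 — all released -> runs and releases mu20
  W3 waits on mu9 — all released -> runs and releases mu15


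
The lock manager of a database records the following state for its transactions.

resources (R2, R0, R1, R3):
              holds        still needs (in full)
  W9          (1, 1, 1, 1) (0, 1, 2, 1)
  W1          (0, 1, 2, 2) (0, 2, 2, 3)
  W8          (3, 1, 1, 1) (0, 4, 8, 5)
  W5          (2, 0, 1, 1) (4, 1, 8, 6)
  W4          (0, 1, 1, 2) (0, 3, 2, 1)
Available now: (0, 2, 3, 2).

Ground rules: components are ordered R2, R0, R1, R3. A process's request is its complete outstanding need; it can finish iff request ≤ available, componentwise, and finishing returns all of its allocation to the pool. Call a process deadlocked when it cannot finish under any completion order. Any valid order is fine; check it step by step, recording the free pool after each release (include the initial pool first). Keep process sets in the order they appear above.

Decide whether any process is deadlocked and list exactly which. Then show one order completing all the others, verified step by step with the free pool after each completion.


The deadlocked set is W8 and W5.
Key observation: even finishing W9, W1, W4 leaves just (1, 5, 7, 7) free — too little R1 for any of the remaining processes.
One completion order for the rest: W9, W1, W4. Verifying each step:
  pool = (0, 2, 3, 2)
  W9: need (0, 1, 2, 1) fits (0, 2, 3, 2); releases (1, 1, 1, 1), pool now (1, 3, 4, 3)
  W1: need (0, 2, 2, 3) fits (1, 3, 4, 3); releases (0, 1, 2, 2), pool now (1, 4, 6, 5)
  W4: need (0, 3, 2, 1) fits (1, 4, 6, 5); releases (0, 1, 1, 2), pool now (1, 5, 7, 7)
The stuck group stays short no matter what:
  blocked: W8 wants (0, 4, 8, 5), pool (1, 5, 7, 7) — not enough R1
  blocked: W5 wants (4, 1, 8, 6), pool (1, 5, 7, 7) — not enough R2 and R1


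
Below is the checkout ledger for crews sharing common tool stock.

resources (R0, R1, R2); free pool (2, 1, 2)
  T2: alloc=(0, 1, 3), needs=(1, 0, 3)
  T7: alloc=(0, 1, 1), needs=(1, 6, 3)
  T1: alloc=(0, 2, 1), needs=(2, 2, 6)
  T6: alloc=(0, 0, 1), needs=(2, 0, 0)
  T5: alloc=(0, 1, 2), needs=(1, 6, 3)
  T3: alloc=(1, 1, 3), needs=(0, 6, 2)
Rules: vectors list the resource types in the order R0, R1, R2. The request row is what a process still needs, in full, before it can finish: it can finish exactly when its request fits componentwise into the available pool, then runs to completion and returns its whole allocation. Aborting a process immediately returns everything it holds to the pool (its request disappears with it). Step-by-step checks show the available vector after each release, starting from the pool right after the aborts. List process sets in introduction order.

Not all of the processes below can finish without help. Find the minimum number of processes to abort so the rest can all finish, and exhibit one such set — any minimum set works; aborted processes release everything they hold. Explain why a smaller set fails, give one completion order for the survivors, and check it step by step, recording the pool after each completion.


Minimum abort set: T7 and T3.
Key observation: T5 could never have finished before the abort; with (1, 2, 4) returned by T7 and T3, it fits at step 4.
Minimality, checking each single-abort alternative: T2 alone leaves T7 blocked (short on R1); T7 alone leaves T5 blocked (short on R1); T1 alone leaves T7 blocked (short on R1); T6 alone leaves T7 blocked (short on R1); T5 alone leaves T7 blocked (short on R1); T3 alone leaves T7 blocked (short on R1).
The survivors complete as T2, T1, T6, T5. Step-by-step check (starting from the post-abort pool):
  pool = (3, 3, 6)
  T2 needs (1, 0, 3) <= (3, 3, 6) -> finishes; pool += (0, 1, 3) = (3, 4, 9)
  T1 needs (2, 2, 6) <= (3, 4, 9) -> finishes; pool += (0, 2, 1) = (3, 6, 10)
  T6 needs (2, 0, 0) <= (3, 6, 10) -> finishes; pool += (0, 0, 1) = (3, 6, 11)
  T5 needs (1, 6, 3) <= (3, 6, 11) -> finishes; pool += (0, 1, 2) = (3, 7, 13)


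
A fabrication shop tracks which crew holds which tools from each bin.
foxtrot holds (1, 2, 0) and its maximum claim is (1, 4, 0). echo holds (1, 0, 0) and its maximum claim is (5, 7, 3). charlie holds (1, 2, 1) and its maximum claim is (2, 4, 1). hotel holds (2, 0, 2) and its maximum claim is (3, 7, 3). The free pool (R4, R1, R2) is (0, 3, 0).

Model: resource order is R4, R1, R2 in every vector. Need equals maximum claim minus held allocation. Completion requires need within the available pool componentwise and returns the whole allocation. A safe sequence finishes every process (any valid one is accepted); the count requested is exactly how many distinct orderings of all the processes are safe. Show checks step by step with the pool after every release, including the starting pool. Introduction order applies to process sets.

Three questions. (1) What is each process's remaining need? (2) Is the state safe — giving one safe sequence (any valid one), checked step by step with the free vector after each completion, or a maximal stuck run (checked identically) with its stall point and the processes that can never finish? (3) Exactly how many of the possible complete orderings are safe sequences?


(1) Remaining need (order R4, R1, R2):
  foxtrot: (0, 2, 0)
  echo: (4, 7, 3)
  charlie: (1, 2, 0)
  hotel: (1, 7, 1)
(2) The state is SAFE; one workable sequence: foxtrot, charlie, hotel, echo.
Key observation: the order's first zero-slack moment is charlie ((1, 2, 0) needed, (1, 5, 0) free — a requested resource with nothing to spare).
Check, step by step:
  pool = (0, 3, 0)
  foxtrot: need (0, 2, 0) fits (0, 3, 0); releases (1, 2, 0), pool now (1, 5, 0)
  charlie: need (1, 2, 0) fits (1, 5, 0); releases (1, 2, 1), pool now (2, 7, 1)
  hotel: need (1, 7, 1) fits (2, 7, 1); releases (2, 0, 2), pool now (4, 7, 3)
  echo: need (4, 7, 3) fits (4, 7, 3); releases (1, 0, 0), pool now (5, 7, 3)
(3) The exact count: 1 of the possible complete orderings is a safe sequence.


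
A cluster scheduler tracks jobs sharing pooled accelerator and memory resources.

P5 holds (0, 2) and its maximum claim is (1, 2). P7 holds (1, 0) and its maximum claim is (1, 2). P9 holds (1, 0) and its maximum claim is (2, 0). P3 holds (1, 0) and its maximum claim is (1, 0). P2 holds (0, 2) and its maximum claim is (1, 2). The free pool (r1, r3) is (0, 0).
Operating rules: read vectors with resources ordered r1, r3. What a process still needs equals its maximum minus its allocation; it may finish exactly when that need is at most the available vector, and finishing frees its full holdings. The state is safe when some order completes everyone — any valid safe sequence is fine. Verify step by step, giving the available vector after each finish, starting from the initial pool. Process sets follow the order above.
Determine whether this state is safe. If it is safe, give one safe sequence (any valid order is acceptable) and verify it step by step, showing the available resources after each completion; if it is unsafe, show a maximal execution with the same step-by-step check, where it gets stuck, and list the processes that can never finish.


SAFE — a valid safe sequence is P3, P9, P5, P2, P7.
Key observation: at P9 the run first touches a limit — (1, 0) against (1, 0), exact on a resource it actually requests.
Verifying each step:
  pool = (0, 0)
  run P3 (needs (0, 0), free (0, 0)); after release of (1, 0) the pool is (1, 0)
  run P9 (needs (1, 0), free (1, 0)); after release of (1, 0) the pool is (2, 0)
  run P5 (needs (1, 0), free (2, 0)); after release of (0, 2) the pool is (2, 2)
  run P2 (needs (1, 0), free (2, 2)); after release of (0, 2) the pool is (2, 4)
  run P7 (needs (0, 2), free (2, 4)); after release of (1, 0) the pool is (3, 4)


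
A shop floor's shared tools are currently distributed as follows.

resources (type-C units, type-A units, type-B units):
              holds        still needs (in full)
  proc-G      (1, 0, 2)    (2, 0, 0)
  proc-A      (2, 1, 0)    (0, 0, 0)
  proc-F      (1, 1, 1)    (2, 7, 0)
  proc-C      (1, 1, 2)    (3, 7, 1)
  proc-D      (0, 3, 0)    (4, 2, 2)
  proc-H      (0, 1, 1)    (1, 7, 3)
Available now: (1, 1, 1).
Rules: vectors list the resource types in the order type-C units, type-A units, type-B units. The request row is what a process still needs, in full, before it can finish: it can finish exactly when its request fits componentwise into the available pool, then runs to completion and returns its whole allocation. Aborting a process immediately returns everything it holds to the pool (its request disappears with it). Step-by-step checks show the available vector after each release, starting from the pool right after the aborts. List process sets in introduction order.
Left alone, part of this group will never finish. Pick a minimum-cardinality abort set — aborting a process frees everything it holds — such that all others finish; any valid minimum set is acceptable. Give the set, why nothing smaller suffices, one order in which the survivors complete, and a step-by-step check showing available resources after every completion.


Minimum abort set: proc-C and proc-H.
Key observation: proc-F was stuck for good until proc-C and proc-H gave back (1, 2, 3); in the order shown it finishes at step 4.
No one abort is enough; case by case: proc-G alone leaves proc-F blocked (short on type-A units); proc-A alone leaves proc-F blocked (short on type-A units); proc-F alone leaves proc-C blocked (short on type-A units); proc-C alone leaves proc-F blocked (short on type-A units); proc-D alone leaves proc-F blocked (short on type-A units); proc-H alone leaves proc-F blocked (short on type-A units).
One survivor order: proc-G, proc-A, proc-D, proc-F. Check, step by step (post-abort pool first):
  pool = (2, 3, 4)
  proc-G: need (2, 0, 0) fits (2, 3, 4); releases (1, 0, 2), pool now (3, 3, 6)
  proc-A: need (0, 0, 0) fits (3, 3, 6); releases (2, 1, 0), pool now (5, 4, 6)
  proc-D: need (4, 2, 2) fits (5, 4, 6); releases (0, 3, 0), pool now (5, 7, 6)
  proc-F: need (2, 7, 0) fits (5, 7, 6); releases (1, 1, 1), pool now (6, 8, 7)


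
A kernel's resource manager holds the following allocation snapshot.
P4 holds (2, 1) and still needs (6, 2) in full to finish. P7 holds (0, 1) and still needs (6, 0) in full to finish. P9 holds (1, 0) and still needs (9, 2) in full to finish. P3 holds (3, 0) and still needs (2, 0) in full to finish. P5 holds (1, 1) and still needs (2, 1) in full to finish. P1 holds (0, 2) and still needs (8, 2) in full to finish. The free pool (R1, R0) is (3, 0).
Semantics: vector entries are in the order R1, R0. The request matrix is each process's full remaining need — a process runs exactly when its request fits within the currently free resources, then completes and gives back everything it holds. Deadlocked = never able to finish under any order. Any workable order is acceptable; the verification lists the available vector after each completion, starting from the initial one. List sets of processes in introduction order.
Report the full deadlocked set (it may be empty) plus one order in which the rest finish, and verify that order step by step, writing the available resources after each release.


Nothing here is deadlocked.
Key observation: no deadlock: P3 fits now, and the freed resources carry the rest through.
The rest can finish in the order P3, P7, P5, P4, P1, P9. Step-by-step check:
  pool = (3, 0)
  P3 needs (2, 0) <= (3, 0) -> finishes; pool += (3, 0) = (6, 0)
  P7 needs (6, 0) <= (6, 0) -> finishes; pool += (0, 1) = (6, 1)
  P5 needs (2, 1) <= (6, 1) -> finishes; pool += (1, 1) = (7, 2)
  P4 needs (6, 2) <= (7, 2) -> finishes; pool += (2, 1) = (9, 3)
  P1 needs (8, 2) <= (9, 3) -> finishes; pool += (0, 2) = (9, 5)
  P9 needs (9, 2) <= (9, 5) -> finishes; pool += (1, 0) = (10, 5)


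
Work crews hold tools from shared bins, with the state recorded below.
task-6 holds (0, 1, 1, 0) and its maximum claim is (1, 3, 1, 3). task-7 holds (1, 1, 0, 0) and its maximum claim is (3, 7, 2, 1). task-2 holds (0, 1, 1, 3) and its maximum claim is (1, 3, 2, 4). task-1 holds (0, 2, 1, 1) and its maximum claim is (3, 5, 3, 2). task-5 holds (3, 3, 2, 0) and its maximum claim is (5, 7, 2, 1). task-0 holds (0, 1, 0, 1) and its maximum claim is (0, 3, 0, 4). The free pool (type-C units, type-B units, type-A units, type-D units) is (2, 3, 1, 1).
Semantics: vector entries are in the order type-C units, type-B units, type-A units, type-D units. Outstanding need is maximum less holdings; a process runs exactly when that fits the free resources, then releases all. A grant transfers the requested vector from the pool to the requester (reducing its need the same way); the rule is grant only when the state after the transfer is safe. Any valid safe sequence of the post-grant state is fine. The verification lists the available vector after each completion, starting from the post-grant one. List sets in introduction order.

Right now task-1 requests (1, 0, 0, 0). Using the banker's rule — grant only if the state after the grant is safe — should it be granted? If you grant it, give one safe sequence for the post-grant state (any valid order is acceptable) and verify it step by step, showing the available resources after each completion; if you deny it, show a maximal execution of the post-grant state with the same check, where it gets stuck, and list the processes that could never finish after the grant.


DENY: after the grant no complete ordering would exist.
Key observation: the wall is type-C units: completing task-2, task-6, task-0 brings the pool only to (1, 6, 3, 5), and all the rest need more.
Pretend the grant happened; the run task-2, task-6, task-0 goes as far as possible. Verifying each step:
  pool = (1, 3, 1, 1)
  task-2: need (1, 2, 1, 1) fits (1, 3, 1, 1); releases (0, 1, 1, 3), pool now (1, 4, 2, 4)
  task-6: need (1, 2, 0, 3) fits (1, 4, 2, 4); releases (0, 1, 1, 0), pool now (1, 5, 3, 4)
  task-0: need (0, 2, 0, 3) fits (1, 5, 3, 4); releases (0, 1, 0, 1), pool now (1, 6, 3, 5)
  task-7 still needs (2, 6, 2, 1) but only (1, 6, 3, 5) is free — short on type-C units
  task-1 still needs (2, 3, 2, 1) but only (1, 6, 3, 5) is free — short on type-C units
  task-5 still needs (2, 4, 0, 1) but only (1, 6, 3, 5) is free — short on type-C units
Post-grant, the permanently blocked set is task-7, task-1 and task-5.


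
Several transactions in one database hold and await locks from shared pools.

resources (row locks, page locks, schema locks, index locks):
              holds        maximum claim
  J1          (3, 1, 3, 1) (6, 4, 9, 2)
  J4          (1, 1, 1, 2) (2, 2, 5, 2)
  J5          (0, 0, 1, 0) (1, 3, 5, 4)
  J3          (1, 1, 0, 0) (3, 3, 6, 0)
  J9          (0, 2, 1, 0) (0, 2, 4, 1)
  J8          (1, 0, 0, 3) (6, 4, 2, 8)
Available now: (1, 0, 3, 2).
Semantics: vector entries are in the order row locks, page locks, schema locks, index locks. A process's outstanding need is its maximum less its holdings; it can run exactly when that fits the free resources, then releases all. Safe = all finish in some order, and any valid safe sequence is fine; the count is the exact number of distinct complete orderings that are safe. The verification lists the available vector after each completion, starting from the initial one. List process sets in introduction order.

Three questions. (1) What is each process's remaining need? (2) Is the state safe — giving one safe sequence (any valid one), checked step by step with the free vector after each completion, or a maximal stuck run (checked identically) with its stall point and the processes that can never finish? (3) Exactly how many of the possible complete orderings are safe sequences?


(1) Need matrix, components ordered row locks, page locks, schema locks, index locks:
  J1: (3, 3, 6, 1)
  J4: (1, 1, 4, 0)
  J5: (1, 3, 4, 4)
  J3: (2, 2, 6, 0)
  J9: (0, 0, 3, 1)
  J8: (5, 4, 2, 5)
(2) The state is SAFE; one workable sequence: J9, J4, J5, J3, J1, J8.
Key observation: at J9 the run first touches a limit — (0, 0, 3, 1) against (1, 0, 3, 2), exact on a resource it actually requests.
Check, step by step:
  pool = (1, 0, 3, 2)
  J9 needs (0, 0, 3, 1) <= (1, 0, 3, 2) -> finishes; pool += (0, 2, 1, 0) = (1, 2, 4, 2)
  J4 needs (1, 1, 4, 0) <= (1, 2, 4, 2) -> finishes; pool += (1, 1, 1, 2) = (2, 3, 5, 4)
  J5 needs (1, 3, 4, 4) <= (2, 3, 5, 4) -> finishes; pool += (0, 0, 1, 0) = (2, 3, 6, 4)
  J3 needs (2, 2, 6, 0) <= (2, 3, 6, 4) -> finishes; pool += (1, 1, 0, 0) = (3, 4, 6, 4)
  J1 needs (3, 3, 6, 1) <= (3, 4, 6, 4) -> finishes; pool += (3, 1, 3, 1) = (6, 5, 9, 5)
  J8 needs (5, 4, 2, 5) <= (6, 5, 9, 5) -> finishes; pool += (1, 0, 0, 3) = (7, 5, 9, 8)
(3) Exactly 1 of the possible complete orderings is a safe sequence.


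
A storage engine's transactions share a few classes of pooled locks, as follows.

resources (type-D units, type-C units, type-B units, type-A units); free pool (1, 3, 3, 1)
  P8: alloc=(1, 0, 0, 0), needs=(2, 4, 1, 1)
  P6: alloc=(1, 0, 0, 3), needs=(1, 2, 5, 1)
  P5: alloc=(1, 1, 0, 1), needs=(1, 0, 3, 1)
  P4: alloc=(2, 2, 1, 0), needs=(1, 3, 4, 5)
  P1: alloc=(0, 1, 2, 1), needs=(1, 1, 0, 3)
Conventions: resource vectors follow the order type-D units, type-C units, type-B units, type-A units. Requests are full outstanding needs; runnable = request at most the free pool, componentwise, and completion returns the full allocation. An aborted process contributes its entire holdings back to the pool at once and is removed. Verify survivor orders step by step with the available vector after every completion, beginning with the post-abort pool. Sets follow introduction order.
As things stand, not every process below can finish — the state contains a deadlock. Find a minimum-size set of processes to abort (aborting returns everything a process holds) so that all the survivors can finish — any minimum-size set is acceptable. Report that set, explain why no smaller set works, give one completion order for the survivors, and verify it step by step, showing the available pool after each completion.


Minimum abort set: P6.
Key observation: no ordering could ever have run P1 before the abort of P6; with (1, 0, 0, 3) back in the pool it fits at step 1.
No smaller set exists: with zero aborts the deadlock remains.
Survivors finish in the order: P1, P4, P5, P8. Verifying each step (pool after the aborts first):
  pool = (2, 3, 3, 4)
  P1: need (1, 1, 0, 3) fits (2, 3, 3, 4); releases (0, 1, 2, 1), pool now (2, 4, 5, 5)
  P4: need (1, 3, 4, 5) fits (2, 4, 5, 5); releases (2, 2, 1, 0), pool now (4, 6, 6, 5)
  P5: need (1, 0, 3, 1) fits (4, 6, 6, 5); releases (1, 1, 0, 1), pool now (5, 7, 6, 6)
  P8: need (2, 4, 1, 1) fits (5, 7, 6, 6); releases (1, 0, 0, 0), pool now (6, 7, 6, 6)


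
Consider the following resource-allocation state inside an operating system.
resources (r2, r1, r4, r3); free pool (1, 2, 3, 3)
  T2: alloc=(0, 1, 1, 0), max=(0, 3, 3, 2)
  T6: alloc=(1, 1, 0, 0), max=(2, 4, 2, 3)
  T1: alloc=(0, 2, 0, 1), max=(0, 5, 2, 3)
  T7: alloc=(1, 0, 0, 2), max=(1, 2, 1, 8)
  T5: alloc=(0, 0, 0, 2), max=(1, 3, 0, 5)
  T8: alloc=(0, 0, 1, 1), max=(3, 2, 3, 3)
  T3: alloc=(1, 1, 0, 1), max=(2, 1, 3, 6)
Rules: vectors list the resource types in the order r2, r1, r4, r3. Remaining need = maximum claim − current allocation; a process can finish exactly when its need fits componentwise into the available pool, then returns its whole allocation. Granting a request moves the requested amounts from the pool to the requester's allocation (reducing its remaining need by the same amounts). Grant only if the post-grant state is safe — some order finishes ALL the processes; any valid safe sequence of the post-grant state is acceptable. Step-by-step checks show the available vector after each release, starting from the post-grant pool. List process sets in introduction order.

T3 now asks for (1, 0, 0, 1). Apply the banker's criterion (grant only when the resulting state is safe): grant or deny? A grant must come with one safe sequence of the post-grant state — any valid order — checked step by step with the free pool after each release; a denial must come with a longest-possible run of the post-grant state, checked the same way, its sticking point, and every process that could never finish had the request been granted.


DENY — the pretend-granted state is unsafe.
Key observation: after T2, T1 the pool peaks at (0, 5, 4, 3), and each blocked process is short somewhere: T6 on r2; T7 on r3; T5 on r2; T8 on r2; T3 on r3.
Pretend the grant happened; the run T2, T1 goes as far as possible. Walking it through:
  pool = (0, 2, 3, 2)
  T2: need (0, 2, 2, 2) fits (0, 2, 3, 2); releases (0, 1, 1, 0), pool now (0, 3, 4, 2)
  T1: need (0, 3, 2, 2) fits (0, 3, 4, 2); releases (0, 2, 0, 1), pool now (0, 5, 4, 3)
  T6 cannot run: need (1, 3, 2, 3) vs free (0, 5, 4, 3) (insufficient r2)
  T7 cannot run: need (0, 2, 1, 6) vs free (0, 5, 4, 3) (insufficient r3)
  T5 cannot run: need (1, 3, 0, 3) vs free (0, 5, 4, 3) (insufficient r2)
  T8 cannot run: need (3, 2, 2, 2) vs free (0, 5, 4, 3) (insufficient r2)
  T3 cannot run: need (0, 0, 3, 4) vs free (0, 5, 4, 3) (insufficient r3)
Had the request been granted, T6, T7, T5, T8 and T3 could never finish.


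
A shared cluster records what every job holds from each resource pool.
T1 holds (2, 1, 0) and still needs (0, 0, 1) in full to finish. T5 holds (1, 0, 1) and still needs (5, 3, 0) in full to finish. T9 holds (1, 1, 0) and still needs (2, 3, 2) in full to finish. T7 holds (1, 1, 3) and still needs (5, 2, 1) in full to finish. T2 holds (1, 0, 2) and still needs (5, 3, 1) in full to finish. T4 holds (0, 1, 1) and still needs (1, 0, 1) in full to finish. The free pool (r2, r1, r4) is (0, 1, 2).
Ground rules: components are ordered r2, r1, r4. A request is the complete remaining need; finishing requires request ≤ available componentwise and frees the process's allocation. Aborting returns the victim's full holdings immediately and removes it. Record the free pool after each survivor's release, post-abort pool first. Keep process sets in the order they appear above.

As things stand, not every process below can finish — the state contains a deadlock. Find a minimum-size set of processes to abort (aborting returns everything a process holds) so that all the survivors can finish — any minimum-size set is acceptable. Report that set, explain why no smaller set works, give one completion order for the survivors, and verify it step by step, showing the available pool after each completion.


Abort T5 and T2.
Key observation: before aborting T5 and T2, T7 was permanently blocked — no order could ever run it; afterwards it completes at step 4.
Minimality, checking each single-abort alternative: T1 alone leaves T5 blocked (short on r2); T5 alone leaves T7 blocked (short on r2); T9 alone leaves T5 blocked (short on r2); T7 alone leaves T5 blocked (short on r2); T2 alone leaves T5 blocked (short on r2); T4 alone leaves T5 blocked (short on r2).
Survivors finish in the order: T4, T1, T9, T7. Verifying each step (pool after the aborts first):
  pool = (2, 1, 5)
  T4: need (1, 0, 1) fits (2, 1, 5); releases (0, 1, 1), pool now (2, 2, 6)
  T1: need (0, 0, 1) fits (2, 2, 6); releases (2, 1, 0), pool now (4, 3, 6)
  T9: need (2, 3, 2) fits (4, 3, 6); releases (1, 1, 0), pool now (5, 4, 6)
  T7: need (5, 2, 1) fits (5, 4, 6); releases (1, 1, 3), pool now (6, 5, 9)


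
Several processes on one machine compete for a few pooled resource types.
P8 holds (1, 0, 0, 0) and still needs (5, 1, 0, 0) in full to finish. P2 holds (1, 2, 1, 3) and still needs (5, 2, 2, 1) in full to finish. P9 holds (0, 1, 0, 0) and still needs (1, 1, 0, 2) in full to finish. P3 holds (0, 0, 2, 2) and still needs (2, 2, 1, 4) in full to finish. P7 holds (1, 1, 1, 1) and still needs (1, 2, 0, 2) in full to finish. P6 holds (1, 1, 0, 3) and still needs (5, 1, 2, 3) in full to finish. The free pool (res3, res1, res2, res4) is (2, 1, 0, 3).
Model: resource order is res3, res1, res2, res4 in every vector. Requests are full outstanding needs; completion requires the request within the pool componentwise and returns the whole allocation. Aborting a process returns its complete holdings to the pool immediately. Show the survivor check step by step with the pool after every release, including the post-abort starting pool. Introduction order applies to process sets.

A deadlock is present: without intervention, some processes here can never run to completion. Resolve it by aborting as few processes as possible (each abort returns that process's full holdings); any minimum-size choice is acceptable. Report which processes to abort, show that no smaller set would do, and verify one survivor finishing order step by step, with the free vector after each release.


Minimum abort set: P8 and P6.
Key observation: no ordering could ever have run P2 before the abort of P8 and P6; with (2, 1, 0, 3) back in the pool it fits at step 4.
Why nothing smaller works — every single abort fails: P8 alone leaves P2 blocked (short on res3); P2 alone leaves P8 blocked (short on res3); P9 alone leaves P8 blocked (short on res3); P3 alone leaves P8 blocked (short on res3); P7 alone leaves P8 blocked (short on res3); P6 alone leaves P8 blocked (short on res3).
The survivors complete as P9, P7, P3, P2. Step-by-step check (starting from the post-abort pool):
  pool = (4, 2, 0, 6)
  P9 needs (1, 1, 0, 2) <= (4, 2, 0, 6) -> finishes; pool += (0, 1, 0, 0) = (4, 3, 0, 6)
  P7 needs (1, 2, 0, 2) <= (4, 3, 0, 6) -> finishes; pool += (1, 1, 1, 1) = (5, 4, 1, 7)
  P3 needs (2, 2, 1, 4) <= (5, 4, 1, 7) -> finishes; pool += (0, 0, 2, 2) = (5, 4, 3, 9)
  P2 needs (5, 2, 2, 1) <= (5, 4, 3, 9) -> finishes; pool += (1, 2, 1, 3) = (6, 6, 4, 12)


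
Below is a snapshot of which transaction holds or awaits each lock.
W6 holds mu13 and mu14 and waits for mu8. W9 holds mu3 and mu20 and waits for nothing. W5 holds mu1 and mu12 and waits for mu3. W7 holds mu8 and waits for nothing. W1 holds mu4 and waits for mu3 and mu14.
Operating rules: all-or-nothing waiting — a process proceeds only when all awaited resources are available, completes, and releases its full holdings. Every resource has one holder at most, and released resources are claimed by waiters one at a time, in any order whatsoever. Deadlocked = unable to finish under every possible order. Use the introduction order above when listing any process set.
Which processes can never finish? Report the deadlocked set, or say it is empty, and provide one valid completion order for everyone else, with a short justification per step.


No process is deadlocked.
Key observation: the waits form no ring: some process can always run, and its releases unblock the others one by one.
A valid finishing order for the others: W7, W6, W9, W5, W1.
Walking it through:
  run W7 (it waits on nothing); releases mu8
  run W6 (all its waits — mu8 — are resolved); releases mu13 and mu14
  run W9 (it waits on nothing); releases mu3 and mu20
  run W5 (all its waits — mu3 — are resolved); releases mu1 and mu12
  run W1 (all its waits — mu3 and mu14 — are resolved); releases mu4


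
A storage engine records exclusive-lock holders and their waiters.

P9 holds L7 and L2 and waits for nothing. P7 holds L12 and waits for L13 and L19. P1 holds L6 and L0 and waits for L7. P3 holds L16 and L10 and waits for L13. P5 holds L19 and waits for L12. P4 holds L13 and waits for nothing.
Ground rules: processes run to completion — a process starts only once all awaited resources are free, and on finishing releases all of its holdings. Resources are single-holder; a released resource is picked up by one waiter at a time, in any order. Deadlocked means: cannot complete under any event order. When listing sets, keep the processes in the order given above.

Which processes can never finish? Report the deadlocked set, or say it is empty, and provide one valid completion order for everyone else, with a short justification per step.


The deadlocked set is P7 and P5.
Key observation: the loop P7 -> P5 -> P7 blocks itself forever; no other process is dragged down with it.
One completion order for the rest: P9, P1, P4, P3.
Check, step by step:
  P9: no waits; runs immediately, freeing L7 and L2
  P1 waits on L7 — all released -> runs and releases L6 and L0
  P4: no waits; runs immediately, freeing L13
  P3 waits on L13 — all released -> runs and releases L16 and L10


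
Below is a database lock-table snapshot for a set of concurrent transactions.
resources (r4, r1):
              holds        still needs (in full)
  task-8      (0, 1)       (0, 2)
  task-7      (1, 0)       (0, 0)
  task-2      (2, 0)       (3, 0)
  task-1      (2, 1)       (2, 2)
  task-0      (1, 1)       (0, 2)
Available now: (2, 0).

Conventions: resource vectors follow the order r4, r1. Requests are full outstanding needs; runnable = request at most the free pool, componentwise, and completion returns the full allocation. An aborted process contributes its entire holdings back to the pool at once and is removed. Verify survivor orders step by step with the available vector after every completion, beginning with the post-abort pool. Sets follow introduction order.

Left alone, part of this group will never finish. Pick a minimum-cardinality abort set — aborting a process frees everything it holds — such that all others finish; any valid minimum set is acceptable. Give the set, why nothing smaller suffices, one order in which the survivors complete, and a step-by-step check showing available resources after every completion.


Minimum abort set: task-8 and task-0.
Key observation: task-1 could never have finished before the abort; with (1, 2) returned by task-8 and task-0, it fits at step 3.
Minimality, checking each single-abort alternative: task-8 alone leaves task-1 blocked (short on r1); task-7 alone leaves task-8 blocked (short on r1); task-2 alone leaves task-8 blocked (short on r1); task-1 alone leaves task-8 blocked (short on r1); task-0 alone leaves task-8 blocked (short on r1).
The survivors complete as task-2, task-7, task-1. Step-by-step check (starting from the post-abort pool):
  pool = (3, 2)
  run task-2 (needs (3, 0), free (3, 2)); after release of (2, 0) the pool is (5, 2)
  run task-7 (needs (0, 0), free (5, 2)); after release of (1, 0) the pool is (6, 2)
  run task-1 (needs (2, 2), free (6, 2)); after release of (2, 1) the pool is (8, 3)


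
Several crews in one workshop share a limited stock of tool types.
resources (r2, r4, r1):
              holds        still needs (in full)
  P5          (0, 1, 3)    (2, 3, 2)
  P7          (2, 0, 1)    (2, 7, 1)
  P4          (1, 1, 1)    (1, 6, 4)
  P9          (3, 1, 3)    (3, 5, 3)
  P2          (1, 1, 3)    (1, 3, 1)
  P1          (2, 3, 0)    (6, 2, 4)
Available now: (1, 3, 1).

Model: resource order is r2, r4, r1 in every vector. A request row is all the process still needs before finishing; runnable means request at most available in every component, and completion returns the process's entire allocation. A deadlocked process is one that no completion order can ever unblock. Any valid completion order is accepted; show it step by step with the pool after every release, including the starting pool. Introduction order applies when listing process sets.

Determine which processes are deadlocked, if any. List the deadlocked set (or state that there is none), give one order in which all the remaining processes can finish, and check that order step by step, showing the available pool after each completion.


Deadlocked set: P7, P4, P9 and P1.
Key observation: after P2, P5 the pool peaks at (2, 5, 7), and each blocked process is short somewhere: P7 on r4; P4 on r4; P9 on r2; P1 on r2.
The rest can finish in the order P2, P5. Walking it through:
  pool = (1, 3, 1)
  P2: need (1, 3, 1) fits (1, 3, 1); releases (1, 1, 3), pool now (2, 4, 4)
  P5: need (2, 3, 2) fits (2, 4, 4); releases (0, 1, 3), pool now (2, 5, 7)
The blocked processes can never fit:
  P7 cannot run: need (2, 7, 1) vs free (2, 5, 7) (insufficient r4)
  P4 cannot run: need (1, 6, 4) vs free (2, 5, 7) (insufficient r4)
  P9 cannot run: need (3, 5, 3) vs free (2, 5, 7) (insufficient r2)
  P1 cannot run: need (6, 2, 4) vs free (2, 5, 7) (insufficient r2)


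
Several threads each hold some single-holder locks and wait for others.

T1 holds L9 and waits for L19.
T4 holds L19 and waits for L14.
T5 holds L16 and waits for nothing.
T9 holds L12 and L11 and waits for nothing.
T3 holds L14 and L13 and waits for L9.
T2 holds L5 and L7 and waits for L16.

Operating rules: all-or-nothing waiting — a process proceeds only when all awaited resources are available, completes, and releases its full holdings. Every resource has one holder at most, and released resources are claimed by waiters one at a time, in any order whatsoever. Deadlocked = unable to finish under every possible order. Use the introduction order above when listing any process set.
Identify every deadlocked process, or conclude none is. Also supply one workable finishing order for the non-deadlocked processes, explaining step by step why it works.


The deadlocked set is T1, T4 and T3.
Key observation: the wait chain closes on itself along T1 -> T4 -> T3 -> T1; no other process is dragged down with it.
A valid finishing order for the others: T9, T5, T2.
Walking it through:
  run T9 (it waits on nothing); releases L12 and L11
  run T5 (it waits on nothing); releases L16
  T2: everything it awaited (L16) is free; runs, freeing L5 and L7


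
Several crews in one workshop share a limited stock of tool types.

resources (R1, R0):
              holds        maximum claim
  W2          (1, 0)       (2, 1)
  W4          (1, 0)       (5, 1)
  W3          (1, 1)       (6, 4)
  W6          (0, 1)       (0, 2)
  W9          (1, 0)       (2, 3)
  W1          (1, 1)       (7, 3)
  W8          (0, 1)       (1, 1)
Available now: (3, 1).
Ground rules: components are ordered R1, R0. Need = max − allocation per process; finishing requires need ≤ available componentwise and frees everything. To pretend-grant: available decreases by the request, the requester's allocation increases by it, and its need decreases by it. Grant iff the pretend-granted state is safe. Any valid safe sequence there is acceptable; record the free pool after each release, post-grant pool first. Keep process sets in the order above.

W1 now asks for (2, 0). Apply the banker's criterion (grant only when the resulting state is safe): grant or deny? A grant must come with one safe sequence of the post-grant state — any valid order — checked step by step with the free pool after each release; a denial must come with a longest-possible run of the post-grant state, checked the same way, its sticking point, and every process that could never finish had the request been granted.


DENY: after the grant no complete ordering would exist.
Key observation: the pool after W2, W8, W6, W9 is (3, 3); every surviving request exceeds it in R1, so progress ends there.
On the post-grant state, W2, W8, W6, W9 is a maximal run — nothing extends it. Check, step by step:
  pool = (1, 1)
  run W2 (needs (1, 1), free (1, 1)); after release of (1, 0) the pool is (2, 1)
  run W8 (needs (1, 0), free (2, 1)); after release of (0, 1) the pool is (2, 2)
  run W6 (needs (0, 1), free (2, 2)); after release of (0, 1) the pool is (2, 3)
  run W9 (needs (1, 3), free (2, 3)); after release of (1, 0) the pool is (3, 3)
  blocked: W4 wants (4, 1), pool (3, 3) — not enough R1
  blocked: W3 wants (5, 3), pool (3, 3) — not enough R1
  blocked: W1 wants (4, 2), pool (3, 3) — not enough R1
Post-grant, the permanently blocked set is W4, W3 and W1.
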